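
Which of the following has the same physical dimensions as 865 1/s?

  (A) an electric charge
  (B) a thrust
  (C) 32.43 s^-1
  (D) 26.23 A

Reference: s⁻¹.
Each option:
  (A) [electric charge] = s·A
  (B) [thrust] = kg·m·s⁻²
  (C) s⁻¹  ← same
  (D) A
Only (C) matches s⁻¹.

(C)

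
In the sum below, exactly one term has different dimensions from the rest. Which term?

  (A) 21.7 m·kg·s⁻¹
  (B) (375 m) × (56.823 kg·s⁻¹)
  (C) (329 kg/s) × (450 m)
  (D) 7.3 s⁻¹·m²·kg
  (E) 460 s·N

(D)

Reduce each to base SI dimensions:
  (A) kg·m·s⁻¹
  (B) [m] · [kg·s⁻¹] = kg·m·s⁻¹
  (C) [kg·s⁻¹] · [m] = kg·m·s⁻¹
  (D) kg·m²·s⁻¹
  (E) N·s = kg·m·s⁻²·s = kg·m·s⁻¹
All reduce to kg·m·s⁻¹ except (D), which is kg·m²·s⁻¹.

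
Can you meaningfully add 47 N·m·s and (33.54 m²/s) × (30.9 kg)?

Yes

Expand each in SI base units:
  47 N·m·s:  N·m·s = kg·m·s⁻²·m·s = kg·m²·s⁻¹
  (33.54 m²/s) × (30.9 kg):  [m²·s⁻¹] · [kg] = kg·m²·s⁻¹
Both are kg·m²·s⁻¹, so they have the same dimensions and can be added.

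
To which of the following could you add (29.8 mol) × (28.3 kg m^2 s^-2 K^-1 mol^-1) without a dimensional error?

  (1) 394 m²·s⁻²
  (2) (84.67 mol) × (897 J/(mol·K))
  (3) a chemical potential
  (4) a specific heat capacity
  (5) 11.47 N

(2)

Reference: [mol] · [kg·m²·s⁻²·K⁻¹·mol⁻¹] = kg·m²·s⁻²·K⁻¹.
Each option:
  (1) m²·s⁻²
  (2) [mol] · [kg·m²·s⁻²·K⁻¹·mol⁻¹] = kg·m²·s⁻²·K⁻¹  ← same
  (3) [chemical potential] = kg·m²·s⁻²·mol⁻¹
  (4) [specific heat capacity] = m²·s⁻²·K⁻¹
  (5) N = kg·m·s⁻²
Only (2) matches kg·m²·s⁻²·K⁻¹.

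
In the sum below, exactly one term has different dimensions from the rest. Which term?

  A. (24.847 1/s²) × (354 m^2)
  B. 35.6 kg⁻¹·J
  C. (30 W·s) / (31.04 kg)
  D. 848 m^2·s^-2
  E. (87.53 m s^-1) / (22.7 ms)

Dimensions:
  A. [s⁻²] · [m²] = m²·s⁻²
  B. J·kg⁻¹ = N·m·kg⁻¹ = m²·s⁻²
  C. [kg·m²·s⁻²] / [kg] = m²·s⁻²
  D. m²·s⁻²
  E. [m·s⁻¹] / [s] = m·s⁻²
All reduce to m²·s⁻² except E., which is m·s⁻².

E.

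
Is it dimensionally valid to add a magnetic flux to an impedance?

Reduce each to base SI dimensions:
  a magnetic flux:  [magnetic flux] = kg·m²·s⁻²·A⁻¹
  an impedance:  [impedance] = kg·m²·s⁻³·A⁻²
kg·m²·s⁻²·A⁻¹ ≠ kg·m²·s⁻³·A⁻², so they cannot be added.

No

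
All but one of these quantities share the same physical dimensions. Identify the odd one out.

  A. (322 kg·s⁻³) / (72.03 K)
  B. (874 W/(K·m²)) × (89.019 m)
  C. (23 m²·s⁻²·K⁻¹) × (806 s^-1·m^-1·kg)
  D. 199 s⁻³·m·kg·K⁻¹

Dimensions:
  A. [kg·s⁻³] / [K] = kg·s⁻³·K⁻¹
  B. [kg·s⁻³·K⁻¹] · [m] = kg·m·s⁻³·K⁻¹
  C. [m²·s⁻²·K⁻¹] · [kg·m⁻¹·s⁻¹] = kg·m·s⁻³·K⁻¹
  D. kg·m·s⁻³·K⁻¹
All reduce to kg·m·s⁻³·K⁻¹ except A., which is kg·s⁻³·K⁻¹.

A.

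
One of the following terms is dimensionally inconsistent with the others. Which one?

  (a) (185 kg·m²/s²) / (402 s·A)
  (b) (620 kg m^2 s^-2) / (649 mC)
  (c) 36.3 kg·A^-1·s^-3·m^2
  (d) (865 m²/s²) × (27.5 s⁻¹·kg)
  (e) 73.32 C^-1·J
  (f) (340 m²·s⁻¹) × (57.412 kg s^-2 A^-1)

(d)

Dimensions:
  (a) [kg·m²·s⁻²] / [s·A] = kg·m²·s⁻³·A⁻¹
  (b) [kg·m²·s⁻²] / [s·A] = kg·m²·s⁻³·A⁻¹
  (c) kg·m²·s⁻³·A⁻¹
  (d) [m²·s⁻²] · [kg·s⁻¹] = kg·m²·s⁻³
  (e) J·C⁻¹ = N·m·(s·A)⁻¹ = kg·m²·s⁻³·A⁻¹
  (f) [m²·s⁻¹] · [kg·s⁻²·A⁻¹] = kg·m²·s⁻³·A⁻¹
All reduce to kg·m²·s⁻³·A⁻¹ except (d), which is kg·m²·s⁻³.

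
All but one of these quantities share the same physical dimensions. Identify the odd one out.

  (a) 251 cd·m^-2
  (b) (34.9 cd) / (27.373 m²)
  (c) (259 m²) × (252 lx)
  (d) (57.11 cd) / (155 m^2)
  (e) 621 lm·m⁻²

Dimensions:
  (a) cd·m⁻² = m⁻²·cd
  (b) [cd] / [m²] = m⁻²·cd
  (c) [m²] · [m⁻²·cd] = cd
  (d) [cd] / [m²] = m⁻²·cd
  (e) lm·m⁻² = cd·m⁻² = m⁻²·cd
All reduce to m⁻²·cd except (c), which is cd.

(c)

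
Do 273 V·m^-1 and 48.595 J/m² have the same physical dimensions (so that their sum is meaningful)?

Expand each in SI base units:
  273 V·m^-1:  V·m⁻¹ = J·C⁻¹·m⁻¹ = kg·m·s⁻³·A⁻¹
  48.595 J/m²:  J·m⁻² = N·m·m⁻² = kg·s⁻²
kg·m·s⁻³·A⁻¹ ≠ kg·s⁻², so they cannot be added.

No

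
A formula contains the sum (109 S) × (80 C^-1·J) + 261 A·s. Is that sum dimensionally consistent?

No

In SI base units:
  (109 S) × (80 C^-1·J):  [kg⁻¹·m⁻²·s³·A²] · [kg·m²·s⁻³·A⁻¹] = A
  261 A·s:  A·s = s·A
A ≠ s·A, so they cannot be added.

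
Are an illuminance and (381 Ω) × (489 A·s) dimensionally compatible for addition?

No

Expand each in SI base units:
  an illuminance:  [illuminance] = m⁻²·cd
  (381 Ω) × (489 A·s):  [kg·m²·s⁻³·A⁻²] · [s·A] = kg·m²·s⁻²·A⁻¹
m⁻²·cd ≠ kg·m²·s⁻²·A⁻¹, so they cannot be added.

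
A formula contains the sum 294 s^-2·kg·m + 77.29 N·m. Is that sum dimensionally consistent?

No

Reduce each to base SI dimensions:
  294 s^-2·kg·m:  kg·m·s⁻²
  77.29 N·m:  N·m = kg·m·s⁻²·m = kg·m²·s⁻²
kg·m·s⁻² ≠ kg·m²·s⁻², so they cannot be added.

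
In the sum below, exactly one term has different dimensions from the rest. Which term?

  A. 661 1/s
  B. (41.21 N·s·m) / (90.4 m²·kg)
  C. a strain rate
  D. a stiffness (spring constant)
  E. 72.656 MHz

D.

Work out the base dimensions of each:
  A. s⁻¹
  B. [kg·m²·s⁻¹] / [kg·m²] = s⁻¹
  C. [strain rate] = s⁻¹
  D. [stiffness (spring constant)] = kg·s⁻²
  E. Hz = s⁻¹
All reduce to s⁻¹ except D., which is kg·s⁻².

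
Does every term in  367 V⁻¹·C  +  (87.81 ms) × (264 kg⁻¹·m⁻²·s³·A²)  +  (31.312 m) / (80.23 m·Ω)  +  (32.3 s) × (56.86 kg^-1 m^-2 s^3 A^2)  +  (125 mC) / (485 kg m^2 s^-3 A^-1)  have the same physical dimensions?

Work out the base dimensions of each:
  367 V⁻¹·C:  C·V⁻¹ = s·A·(J·C⁻¹)⁻¹ = kg⁻¹·m⁻²·s⁴·A²
  (87.81 ms) × (264 kg⁻¹·m⁻²·s³·A²):  [s] · [kg⁻¹·m⁻²·s³·A²] = kg⁻¹·m⁻²·s⁴·A²
  (31.312 m) / (80.23 m·Ω):  [m] / [kg·m³·s⁻³·A⁻²] = kg⁻¹·m⁻²·s³·A²
  (32.3 s) × (56.86 kg^-1 m^-2 s^3 A^2):  [s] · [kg⁻¹·m⁻²·s³·A²] = kg⁻¹·m⁻²·s⁴·A²
  (125 mC) / (485 kg m^2 s^-3 A^-1):  [s·A] / [kg·m²·s⁻³·A⁻¹] = kg⁻¹·m⁻²·s⁴·A²
The terms do not share a single dimension (kg⁻¹·m⁻²·s³·A² vs kg⁻¹·m⁻²·s⁴·A²).

No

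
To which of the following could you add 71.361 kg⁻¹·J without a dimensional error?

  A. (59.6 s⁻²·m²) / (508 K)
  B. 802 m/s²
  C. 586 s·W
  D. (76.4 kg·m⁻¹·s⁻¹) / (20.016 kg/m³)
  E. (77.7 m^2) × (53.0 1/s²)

Reference: J·kg⁻¹ = N·m·kg⁻¹ = m²·s⁻².
Each option:
  A. [m²·s⁻²] / [K] = m²·s⁻²·K⁻¹
  B. m·s⁻²
  C. W·s = J·s⁻¹·s = kg·m²·s⁻²
  D. [kg·m⁻¹·s⁻¹] / [kg·m⁻³] = m²·s⁻¹
  E. [m²] · [s⁻²] = m²·s⁻²  ← same
Only E. matches m²·s⁻².

E.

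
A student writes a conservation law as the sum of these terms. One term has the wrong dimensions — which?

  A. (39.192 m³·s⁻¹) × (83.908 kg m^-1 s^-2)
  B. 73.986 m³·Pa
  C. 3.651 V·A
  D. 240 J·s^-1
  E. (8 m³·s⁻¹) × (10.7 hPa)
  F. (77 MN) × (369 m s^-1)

B.

Work out the base dimensions of each:
  A. [m³·s⁻¹] · [kg·m⁻¹·s⁻²] = kg·m²·s⁻³
  B. Pa·m³ = N·m⁻²·m³ = kg·m²·s⁻²
  C. V·A = J·C⁻¹·A = kg·m²·s⁻³
  D. J·s⁻¹ = N·m·s⁻¹ = kg·m²·s⁻³
  E. [m³·s⁻¹] · [kg·m⁻¹·s⁻²] = kg·m²·s⁻³
  F. [kg·m·s⁻²] · [m·s⁻¹] = kg·m²·s⁻³
All reduce to kg·m²·s⁻³ except B., which is kg·m²·s⁻².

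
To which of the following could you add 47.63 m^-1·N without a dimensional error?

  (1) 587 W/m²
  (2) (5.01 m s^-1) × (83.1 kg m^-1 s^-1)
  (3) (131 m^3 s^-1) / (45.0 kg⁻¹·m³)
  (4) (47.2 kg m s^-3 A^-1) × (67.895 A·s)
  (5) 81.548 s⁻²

Reference: N·m⁻¹ = kg·m·s⁻²·m⁻¹ = kg·s⁻².
Each option:
  (1) W·m⁻² = J·s⁻¹·m⁻² = kg·s⁻³
  (2) [m·s⁻¹] · [kg·m⁻¹·s⁻¹] = kg·s⁻²  ← same
  (3) [m³·s⁻¹] / [kg⁻¹·m³] = kg·s⁻¹
  (4) [kg·m·s⁻³·A⁻¹] · [s·A] = kg·m·s⁻²
  (5) s⁻²
Only (2) matches kg·s⁻².

(2)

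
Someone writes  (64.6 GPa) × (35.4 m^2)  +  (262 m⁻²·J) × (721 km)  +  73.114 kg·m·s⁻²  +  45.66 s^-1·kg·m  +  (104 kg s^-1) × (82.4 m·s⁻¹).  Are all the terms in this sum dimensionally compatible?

Reduce each to base SI dimensions:
  (64.6 GPa) × (35.4 m^2):  [kg·m⁻¹·s⁻²] · [m²] = kg·m·s⁻²
  (262 m⁻²·J) × (721 km):  [kg·s⁻²] · [m] = kg·m·s⁻²
  73.114 kg·m·s⁻²:  kg·m·s⁻²
  45.66 s^-1·kg·m:  kg·m·s⁻¹
  (104 kg s^-1) × (82.4 m·s⁻¹):  [kg·s⁻¹] · [m·s⁻¹] = kg·m·s⁻²
The terms do not share a single dimension (kg·m·s⁻² vs kg·m·s⁻¹).

No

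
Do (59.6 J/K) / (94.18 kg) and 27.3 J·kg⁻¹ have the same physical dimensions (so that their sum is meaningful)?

Reduce each to base SI dimensions:
  (59.6 J/K) / (94.18 kg):  [kg·m²·s⁻²·K⁻¹] / [kg] = m²·s⁻²·K⁻¹
  27.3 J·kg⁻¹:  J·kg⁻¹ = N·m·kg⁻¹ = m²·s⁻²
m²·s⁻²·K⁻¹ ≠ m²·s⁻², so they cannot be added.

No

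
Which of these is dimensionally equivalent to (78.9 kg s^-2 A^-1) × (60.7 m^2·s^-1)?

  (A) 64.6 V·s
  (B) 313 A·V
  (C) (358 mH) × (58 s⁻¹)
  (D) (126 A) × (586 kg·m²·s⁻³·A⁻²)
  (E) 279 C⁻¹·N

Reference: [kg·s⁻²·A⁻¹] · [m²·s⁻¹] = kg·m²·s⁻³·A⁻¹.
Each option:
  (A) V·s = J·C⁻¹·s = kg·m²·s⁻²·A⁻¹
  (B) V·A = J·C⁻¹·A = kg·m²·s⁻³
  (C) [kg·m²·s⁻²·A⁻²] · [s⁻¹] = kg·m²·s⁻³·A⁻²
  (D) [A] · [kg·m²·s⁻³·A⁻²] = kg·m²·s⁻³·A⁻¹  ← same
  (E) N·C⁻¹ = kg·m·s⁻²·(s·A)⁻¹ = kg·m·s⁻³·A⁻¹
Only (D) matches kg·m²·s⁻³·A⁻¹.

(D)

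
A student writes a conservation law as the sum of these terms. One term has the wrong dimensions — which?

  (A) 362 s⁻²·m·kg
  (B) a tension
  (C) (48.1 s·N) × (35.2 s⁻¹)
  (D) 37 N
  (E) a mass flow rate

(E)

In SI base units:
  (A) kg·m·s⁻²
  (B) [tension] = kg·m·s⁻²
  (C) [kg·m·s⁻¹] · [s⁻¹] = kg·m·s⁻²
  (D) N = kg·m·s⁻²
  (E) [mass flow rate] = kg·s⁻¹
All reduce to kg·m·s⁻² except (E), which is kg·s⁻¹.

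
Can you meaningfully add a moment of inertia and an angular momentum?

Work out the base dimensions of each:
  a moment of inertia:  [moment of inertia] = kg·m²
  an angular momentum:  [angular momentum] = kg·m²·s⁻¹
kg·m² ≠ kg·m²·s⁻¹, so they cannot be added.

No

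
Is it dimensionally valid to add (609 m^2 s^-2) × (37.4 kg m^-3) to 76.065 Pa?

Dimensions:
  (609 m^2 s^-2) × (37.4 kg m^-3):  [m²·s⁻²] · [kg·m⁻³] = kg·m⁻¹·s⁻²
  76.065 Pa:  Pa = N·m⁻² = kg·m⁻¹·s⁻²
Both are kg·m⁻¹·s⁻², so they have the same dimensions and can be added.

Yes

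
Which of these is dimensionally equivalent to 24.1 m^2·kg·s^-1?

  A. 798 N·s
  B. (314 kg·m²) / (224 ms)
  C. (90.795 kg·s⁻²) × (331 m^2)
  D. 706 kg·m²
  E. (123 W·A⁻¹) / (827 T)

Reference: kg·m²·s⁻¹.
Each option:
  A. N·s = kg·m·s⁻²·s = kg·m·s⁻¹
  B. [kg·m²] / [s] = kg·m²·s⁻¹  ← same
  C. [kg·s⁻²] · [m²] = kg·m²·s⁻²
  D. kg·m²
  E. [kg·m²·s⁻³·A⁻¹] / [kg·s⁻²·A⁻¹] = m²·s⁻¹
Only B. matches kg·m²·s⁻¹.

B.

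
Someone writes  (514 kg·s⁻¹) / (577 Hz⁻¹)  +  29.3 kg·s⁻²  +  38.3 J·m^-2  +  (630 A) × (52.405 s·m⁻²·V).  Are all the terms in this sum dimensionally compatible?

Yes

Reduce each to base SI dimensions:
  (514 kg·s⁻¹) / (577 Hz⁻¹):  [kg·s⁻¹] / [s] = kg·s⁻²
  29.3 kg·s⁻²:  kg·s⁻²
  38.3 J·m^-2:  J·m⁻² = N·m·m⁻² = kg·s⁻²
  (630 A) × (52.405 s·m⁻²·V):  [A] · [kg·s⁻²·A⁻¹] = kg·s⁻²
Every term reduces to kg·s⁻².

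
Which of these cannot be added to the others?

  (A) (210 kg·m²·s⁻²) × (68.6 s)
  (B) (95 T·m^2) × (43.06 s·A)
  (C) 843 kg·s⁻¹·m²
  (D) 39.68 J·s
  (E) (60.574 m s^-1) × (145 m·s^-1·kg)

Expand each in SI base units:
  (A) [kg·m²·s⁻²] · [s] = kg·m²·s⁻¹
  (B) [kg·m²·s⁻²·A⁻¹] · [s·A] = kg·m²·s⁻¹
  (C) kg·m²·s⁻¹
  (D) J·s = N·m·s = kg·m²·s⁻¹
  (E) [m·s⁻¹] · [kg·m·s⁻¹] = kg·m²·s⁻²
All reduce to kg·m²·s⁻¹ except (E), which is kg·m²·s⁻².

(E)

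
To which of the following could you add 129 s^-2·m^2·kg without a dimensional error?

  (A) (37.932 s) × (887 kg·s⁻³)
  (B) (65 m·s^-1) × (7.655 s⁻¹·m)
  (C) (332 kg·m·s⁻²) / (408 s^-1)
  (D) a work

(D)

Reference: kg·m²·s⁻².
Each option:
  (A) [s] · [kg·s⁻³] = kg·s⁻²
  (B) [m·s⁻¹] · [m·s⁻¹] = m²·s⁻²
  (C) [kg·m·s⁻²] / [s⁻¹] = kg·m·s⁻¹
  (D) [work] = kg·m²·s⁻²  ← same
Only (D) matches kg·m²·s⁻².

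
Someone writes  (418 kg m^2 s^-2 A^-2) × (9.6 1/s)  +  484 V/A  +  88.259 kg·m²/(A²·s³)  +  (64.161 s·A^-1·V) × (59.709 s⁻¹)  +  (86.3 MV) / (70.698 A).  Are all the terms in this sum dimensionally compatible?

Yes

Work out the base dimensions of each:
  (418 kg m^2 s^-2 A^-2) × (9.6 1/s):  [kg·m²·s⁻²·A⁻²] · [s⁻¹] = kg·m²·s⁻³·A⁻²
  484 V/A:  V·A⁻¹ = J·C⁻¹·A⁻¹ = kg·m²·s⁻³·A⁻²
  88.259 kg·m²/(A²·s³):  kg·m²·s⁻³·A⁻²
  (64.161 s·A^-1·V) × (59.709 s⁻¹):  [kg·m²·s⁻²·A⁻²] · [s⁻¹] = kg·m²·s⁻³·A⁻²
  (86.3 MV) / (70.698 A):  [kg·m²·s⁻³·A⁻¹] / [A] = kg·m²·s⁻³·A⁻²
Every term reduces to kg·m²·s⁻³·A⁻².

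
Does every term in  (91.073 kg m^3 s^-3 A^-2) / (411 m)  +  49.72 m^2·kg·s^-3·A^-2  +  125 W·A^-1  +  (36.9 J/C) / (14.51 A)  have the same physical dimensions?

No

Expand each in SI base units:
  (91.073 kg m^3 s^-3 A^-2) / (411 m):  [kg·m³·s⁻³·A⁻²] / [m] = kg·m²·s⁻³·A⁻²
  49.72 m^2·kg·s^-3·A^-2:  kg·m²·s⁻³·A⁻²
  125 W·A^-1:  W·A⁻¹ = J·s⁻¹·A⁻¹ = kg·m²·s⁻³·A⁻¹
  (36.9 J/C) / (14.51 A):  [kg·m²·s⁻³·A⁻¹] / [A] = kg·m²·s⁻³·A⁻²
The terms do not share a single dimension (kg·m²·s⁻³·A⁻² vs kg·m²·s⁻³·A⁻¹).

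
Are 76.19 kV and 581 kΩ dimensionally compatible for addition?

Reduce each to base SI dimensions:
  76.19 kV:  V = J·C⁻¹ = kg·m²·s⁻³·A⁻¹
  581 kΩ:  Ω = V·A⁻¹ = kg·m²·s⁻³·A⁻²
kg·m²·s⁻³·A⁻¹ ≠ kg·m²·s⁻³·A⁻², so they cannot be added.

No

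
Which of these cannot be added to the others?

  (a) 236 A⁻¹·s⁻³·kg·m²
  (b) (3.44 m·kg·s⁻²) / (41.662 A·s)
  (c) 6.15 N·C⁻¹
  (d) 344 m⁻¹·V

(a)

Work out the base dimensions of each:
  (a) kg·m²·s⁻³·A⁻¹
  (b) [kg·m·s⁻²] / [s·A] = kg·m·s⁻³·A⁻¹
  (c) N·C⁻¹ = kg·m·s⁻²·(s·A)⁻¹ = kg·m·s⁻³·A⁻¹
  (d) V·m⁻¹ = J·C⁻¹·m⁻¹ = kg·m·s⁻³·A⁻¹
All reduce to kg·m·s⁻³·A⁻¹ except (a), which is kg·m²·s⁻³·A⁻¹.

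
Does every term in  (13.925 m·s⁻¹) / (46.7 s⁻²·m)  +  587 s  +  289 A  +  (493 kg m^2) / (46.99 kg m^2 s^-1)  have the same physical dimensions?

Dimensions:
  (13.925 m·s⁻¹) / (46.7 s⁻²·m):  [m·s⁻¹] / [m·s⁻²] = s
  587 s:  s
  289 A:  A
  (493 kg m^2) / (46.99 kg m^2 s^-1):  [kg·m²] / [kg·m²·s⁻¹] = s
The terms do not share a single dimension (A vs s).

No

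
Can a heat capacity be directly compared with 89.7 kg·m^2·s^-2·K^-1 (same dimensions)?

Work out the base dimensions of each:
  a heat capacity:  [heat capacity] = kg·m²·s⁻²·K⁻¹
  89.7 kg·m^2·s^-2·K^-1:  kg·m²·s⁻²·K⁻¹
Both are kg·m²·s⁻²·K⁻¹, so they have the same dimensions and can be added.

Yes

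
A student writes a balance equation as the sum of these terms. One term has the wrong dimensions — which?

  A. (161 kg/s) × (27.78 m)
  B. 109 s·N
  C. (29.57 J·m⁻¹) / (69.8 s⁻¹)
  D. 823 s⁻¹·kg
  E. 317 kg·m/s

Expand each in SI base units:
  A. [kg·s⁻¹] · [m] = kg·m·s⁻¹
  B. N·s = kg·m·s⁻²·s = kg·m·s⁻¹
  C. [kg·m·s⁻²] / [s⁻¹] = kg·m·s⁻¹
  D. kg·s⁻¹
  E. kg·m·s⁻¹
All reduce to kg·m·s⁻¹ except D., which is kg·s⁻¹.

D.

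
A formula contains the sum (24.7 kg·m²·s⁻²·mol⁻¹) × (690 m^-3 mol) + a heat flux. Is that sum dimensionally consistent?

No

Reduce each to base SI dimensions:
  (24.7 kg·m²·s⁻²·mol⁻¹) × (690 m^-3 mol):  [kg·m²·s⁻²·mol⁻¹] · [m⁻³·mol] = kg·m⁻¹·s⁻²
  a heat flux:  [heat flux] = kg·s⁻³
kg·m⁻¹·s⁻² ≠ kg·s⁻³, so they cannot be added.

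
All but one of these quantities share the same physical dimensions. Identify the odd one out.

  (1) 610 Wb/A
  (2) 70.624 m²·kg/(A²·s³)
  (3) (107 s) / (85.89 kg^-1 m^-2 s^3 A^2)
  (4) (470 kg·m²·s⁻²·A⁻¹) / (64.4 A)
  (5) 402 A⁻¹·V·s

Reduce each to base SI dimensions:
  (1) Wb·A⁻¹ = V·s·A⁻¹ = kg·m²·s⁻²·A⁻²
  (2) kg·m²·s⁻³·A⁻²
  (3) [s] / [kg⁻¹·m⁻²·s³·A²] = kg·m²·s⁻²·A⁻²
  (4) [kg·m²·s⁻²·A⁻¹] / [A] = kg·m²·s⁻²·A⁻²
  (5) V·s·A⁻¹ = J·C⁻¹·s·A⁻¹ = kg·m²·s⁻²·A⁻²
All reduce to kg·m²·s⁻²·A⁻² except (2), which is kg·m²·s⁻³·A⁻².

(2)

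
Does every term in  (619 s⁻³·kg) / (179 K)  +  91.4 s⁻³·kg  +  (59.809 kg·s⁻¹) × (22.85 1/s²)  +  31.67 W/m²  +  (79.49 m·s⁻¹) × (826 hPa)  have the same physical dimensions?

No

Reduce each to base SI dimensions:
  (619 s⁻³·kg) / (179 K):  [kg·s⁻³] / [K] = kg·s⁻³·K⁻¹
  91.4 s⁻³·kg:  kg·s⁻³
  (59.809 kg·s⁻¹) × (22.85 1/s²):  [kg·s⁻¹] · [s⁻²] = kg·s⁻³
  31.67 W/m²:  W·m⁻² = J·s⁻¹·m⁻² = kg·s⁻³
  (79.49 m·s⁻¹) × (826 hPa):  [m·s⁻¹] · [kg·m⁻¹·s⁻²] = kg·s⁻³
The terms do not share a single dimension (kg·s⁻³ vs kg·s⁻³·K⁻¹).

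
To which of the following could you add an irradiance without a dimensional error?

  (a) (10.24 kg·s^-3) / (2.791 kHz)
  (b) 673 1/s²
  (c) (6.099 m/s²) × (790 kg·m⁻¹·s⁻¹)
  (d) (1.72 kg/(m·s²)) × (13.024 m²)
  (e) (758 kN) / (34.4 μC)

(c)

Reference: [irradiance] = kg·s⁻³.
Each option:
  (a) [kg·s⁻³] / [s⁻¹] = kg·s⁻²
  (b) s⁻²
  (c) [m·s⁻²] · [kg·m⁻¹·s⁻¹] = kg·s⁻³  ← same
  (d) [kg·m⁻¹·s⁻²] · [m²] = kg·m·s⁻²
  (e) [kg·m·s⁻²] / [s·A] = kg·m·s⁻³·A⁻¹
Only (c) matches kg·s⁻³.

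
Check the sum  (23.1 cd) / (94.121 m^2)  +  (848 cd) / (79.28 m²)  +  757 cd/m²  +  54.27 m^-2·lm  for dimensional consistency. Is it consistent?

Reduce each to base SI dimensions:
  (23.1 cd) / (94.121 m^2):  [cd] / [m²] = m⁻²·cd
  (848 cd) / (79.28 m²):  [cd] / [m²] = m⁻²·cd
  757 cd/m²:  cd·m⁻² = m⁻²·cd
  54.27 m^-2·lm:  lm·m⁻² = cd·m⁻² = m⁻²·cd
Every term reduces to m⁻²·cd.

Yes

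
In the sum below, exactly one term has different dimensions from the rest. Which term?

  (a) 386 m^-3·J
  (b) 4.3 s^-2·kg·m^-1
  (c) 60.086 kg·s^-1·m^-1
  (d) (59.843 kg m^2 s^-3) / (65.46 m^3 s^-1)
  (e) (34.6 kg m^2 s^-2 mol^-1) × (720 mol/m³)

(c)

In SI base units:
  (a) J·m⁻³ = N·m·m⁻³ = kg·m⁻¹·s⁻²
  (b) kg·m⁻¹·s⁻²
  (c) kg·m⁻¹·s⁻¹
  (d) [kg·m²·s⁻³] / [m³·s⁻¹] = kg·m⁻¹·s⁻²
  (e) [kg·m²·s⁻²·mol⁻¹] · [m⁻³·mol] = kg·m⁻¹·s⁻²
All reduce to kg·m⁻¹·s⁻² except (c), which is kg·m⁻¹·s⁻¹.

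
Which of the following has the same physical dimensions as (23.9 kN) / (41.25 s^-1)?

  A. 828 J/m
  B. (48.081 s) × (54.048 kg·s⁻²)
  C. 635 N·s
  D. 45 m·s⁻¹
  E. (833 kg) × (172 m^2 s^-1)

Reference: [kg·m·s⁻²] / [s⁻¹] = kg·m·s⁻¹.
Each option:
  A. J·m⁻¹ = N·m·m⁻¹ = kg·m·s⁻²
  B. [s] · [kg·s⁻²] = kg·s⁻¹
  C. N·s = kg·m·s⁻²·s = kg·m·s⁻¹  ← same
  D. m·s⁻¹
  E. [kg] · [m²·s⁻¹] = kg·m²·s⁻¹
Only C. matches kg·m·s⁻¹.

C.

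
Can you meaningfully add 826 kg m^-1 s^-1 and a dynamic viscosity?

Yes

In SI base units:
  826 kg m^-1 s^-1:  kg·m⁻¹·s⁻¹
  a dynamic viscosity:  [dynamic viscosity] = kg·m⁻¹·s⁻¹
Both are kg·m⁻¹·s⁻¹, so they have the same dimensions and can be added.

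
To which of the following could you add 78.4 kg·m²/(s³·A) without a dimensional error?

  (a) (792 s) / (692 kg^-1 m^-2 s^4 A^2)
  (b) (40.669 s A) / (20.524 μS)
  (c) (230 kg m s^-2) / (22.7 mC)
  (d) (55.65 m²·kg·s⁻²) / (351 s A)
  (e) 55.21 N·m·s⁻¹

Reference: kg·m²·s⁻³·A⁻¹.
Each option:
  (a) [s] / [kg⁻¹·m⁻²·s⁴·A²] = kg·m²·s⁻³·A⁻²
  (b) [s·A] / [kg⁻¹·m⁻²·s³·A²] = kg·m²·s⁻²·A⁻¹
  (c) [kg·m·s⁻²] / [s·A] = kg·m·s⁻³·A⁻¹
  (d) [kg·m²·s⁻²] / [s·A] = kg·m²·s⁻³·A⁻¹  ← same
  (e) N·m·s⁻¹ = kg·m·s⁻²·m·s⁻¹ = kg·m²·s⁻³
Only (d) matches kg·m²·s⁻³·A⁻¹.

(d)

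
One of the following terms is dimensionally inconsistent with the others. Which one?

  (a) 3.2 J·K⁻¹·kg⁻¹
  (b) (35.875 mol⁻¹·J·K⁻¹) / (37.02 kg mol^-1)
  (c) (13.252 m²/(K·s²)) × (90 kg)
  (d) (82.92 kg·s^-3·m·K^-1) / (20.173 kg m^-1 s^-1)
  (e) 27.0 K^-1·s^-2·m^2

(c)

In SI base units:
  (a) J·kg⁻¹·K⁻¹ = N·m·kg⁻¹·K⁻¹ = m²·s⁻²·K⁻¹
  (b) [kg·m²·s⁻²·K⁻¹·mol⁻¹] / [kg·mol⁻¹] = m²·s⁻²·K⁻¹
  (c) [m²·s⁻²·K⁻¹] · [kg] = kg·m²·s⁻²·K⁻¹
  (d) [kg·m·s⁻³·K⁻¹] / [kg·m⁻¹·s⁻¹] = m²·s⁻²·K⁻¹
  (e) m²·s⁻²·K⁻¹
All reduce to m²·s⁻²·K⁻¹ except (c), which is kg·m²·s⁻²·K⁻¹.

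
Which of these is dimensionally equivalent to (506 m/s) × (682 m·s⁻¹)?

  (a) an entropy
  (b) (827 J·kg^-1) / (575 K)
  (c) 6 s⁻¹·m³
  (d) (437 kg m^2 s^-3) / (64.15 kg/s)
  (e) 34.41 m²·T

Reference: [m·s⁻¹] · [m·s⁻¹] = m²·s⁻².
Each option:
  (a) [entropy] = kg·m²·s⁻²·K⁻¹
  (b) [m²·s⁻²] / [K] = m²·s⁻²·K⁻¹
  (c) m³·s⁻¹
  (d) [kg·m²·s⁻³] / [kg·s⁻¹] = m²·s⁻²  ← same
  (e) T·m² = Wb·m⁻²·m² = kg·m²·s⁻²·A⁻¹
Only (d) matches m²·s⁻².

(d)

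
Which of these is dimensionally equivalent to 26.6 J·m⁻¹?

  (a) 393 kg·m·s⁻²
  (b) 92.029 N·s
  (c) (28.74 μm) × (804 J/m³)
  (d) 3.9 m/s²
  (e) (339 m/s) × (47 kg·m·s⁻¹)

(a)

Reference: J·m⁻¹ = N·m·m⁻¹ = kg·m·s⁻².
Each option:
  (a) kg·m·s⁻²  ← same
  (b) N·s = kg·m·s⁻²·s = kg·m·s⁻¹
  (c) [m] · [kg·m⁻¹·s⁻²] = kg·s⁻²
  (d) m·s⁻²
  (e) [m·s⁻¹] · [kg·m·s⁻¹] = kg·m²·s⁻²
Only (a) matches kg·m·s⁻².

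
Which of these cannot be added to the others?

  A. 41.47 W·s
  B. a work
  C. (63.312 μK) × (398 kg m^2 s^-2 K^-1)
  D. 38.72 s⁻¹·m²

In SI base units:
  A. W·s = J·s⁻¹·s = kg·m²·s⁻²
  B. [work] = kg·m²·s⁻²
  C. [K] · [kg·m²·s⁻²·K⁻¹] = kg·m²·s⁻²
  D. m²·s⁻¹
All reduce to kg·m²·s⁻² except D., which is m²·s⁻¹.

D.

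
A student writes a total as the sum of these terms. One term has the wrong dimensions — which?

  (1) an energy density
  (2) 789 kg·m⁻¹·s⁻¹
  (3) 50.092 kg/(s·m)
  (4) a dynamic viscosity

Work out the base dimensions of each:
  (1) [energy density] = kg·m⁻¹·s⁻²
  (2) kg·m⁻¹·s⁻¹
  (3) kg·m⁻¹·s⁻¹
  (4) [dynamic viscosity] = kg·m⁻¹·s⁻¹
All reduce to kg·m⁻¹·s⁻¹ except (1), which is kg·m⁻¹·s⁻².

(1)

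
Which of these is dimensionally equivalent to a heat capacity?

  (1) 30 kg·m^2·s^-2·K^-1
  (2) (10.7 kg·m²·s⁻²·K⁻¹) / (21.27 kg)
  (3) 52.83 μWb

(1)

Reference: [heat capacity] = kg·m²·s⁻²·K⁻¹.
Each option:
  (1) kg·m²·s⁻²·K⁻¹  ← same
  (2) [kg·m²·s⁻²·K⁻¹] / [kg] = m²·s⁻²·K⁻¹
  (3) Wb = V·s = kg·m²·s⁻²·A⁻¹
Only (1) matches kg·m²·s⁻²·K⁻¹.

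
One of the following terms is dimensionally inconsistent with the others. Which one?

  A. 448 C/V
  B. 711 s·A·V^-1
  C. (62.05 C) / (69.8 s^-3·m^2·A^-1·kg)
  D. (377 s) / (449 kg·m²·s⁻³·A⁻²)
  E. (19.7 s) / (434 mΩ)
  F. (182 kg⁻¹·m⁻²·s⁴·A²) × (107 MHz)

Dimensions:
  A. C·V⁻¹ = s·A·(J·C⁻¹)⁻¹ = kg⁻¹·m⁻²·s⁴·A²
  B. A·s·V⁻¹ = A·s·(J·C⁻¹)⁻¹ = kg⁻¹·m⁻²·s⁴·A²
  C. [s·A] / [kg·m²·s⁻³·A⁻¹] = kg⁻¹·m⁻²·s⁴·A²
  D. [s] / [kg·m²·s⁻³·A⁻²] = kg⁻¹·m⁻²·s⁴·A²
  E. [s] / [kg·m²·s⁻³·A⁻²] = kg⁻¹·m⁻²·s⁴·A²
  F. [kg⁻¹·m⁻²·s⁴·A²] · [s⁻¹] = kg⁻¹·m⁻²·s³·A²
All reduce to kg⁻¹·m⁻²·s⁴·A² except F., which is kg⁻¹·m⁻²·s³·A².

F.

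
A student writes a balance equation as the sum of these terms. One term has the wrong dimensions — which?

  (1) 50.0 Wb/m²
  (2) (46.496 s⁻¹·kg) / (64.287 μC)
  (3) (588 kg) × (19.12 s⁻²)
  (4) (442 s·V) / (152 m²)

Work out the base dimensions of each:
  (1) Wb·m⁻² = V·s·m⁻² = kg·s⁻²·A⁻¹
  (2) [kg·s⁻¹] / [s·A] = kg·s⁻²·A⁻¹
  (3) [kg] · [s⁻²] = kg·s⁻²
  (4) [kg·m²·s⁻²·A⁻¹] / [m²] = kg·s⁻²·A⁻¹
All reduce to kg·s⁻²·A⁻¹ except (3), which is kg·s⁻².

(3)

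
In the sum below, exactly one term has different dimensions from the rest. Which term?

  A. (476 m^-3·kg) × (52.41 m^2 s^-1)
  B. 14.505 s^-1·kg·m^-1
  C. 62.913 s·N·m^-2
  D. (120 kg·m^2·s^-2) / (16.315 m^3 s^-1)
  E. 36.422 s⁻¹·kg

E.

In SI base units:
  A. [kg·m⁻³] · [m²·s⁻¹] = kg·m⁻¹·s⁻¹
  B. kg·m⁻¹·s⁻¹
  C. N·s·m⁻² = kg·m·s⁻²·s·m⁻² = kg·m⁻¹·s⁻¹
  D. [kg·m²·s⁻²] / [m³·s⁻¹] = kg·m⁻¹·s⁻¹
  E. kg·s⁻¹
All reduce to kg·m⁻¹·s⁻¹ except E., which is kg·s⁻¹.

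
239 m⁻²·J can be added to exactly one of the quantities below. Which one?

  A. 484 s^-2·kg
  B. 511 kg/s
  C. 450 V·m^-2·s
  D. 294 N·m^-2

A.

Reference: J·m⁻² = N·m·m⁻² = kg·s⁻².
Each option:
  A. kg·s⁻²  ← same
  B. kg·s⁻¹
  C. V·s·m⁻² = J·C⁻¹·s·m⁻² = kg·s⁻²·A⁻¹
  D. N·m⁻² = kg·m·s⁻²·m⁻² = kg·m⁻¹·s⁻²
Only A. matches kg·s⁻².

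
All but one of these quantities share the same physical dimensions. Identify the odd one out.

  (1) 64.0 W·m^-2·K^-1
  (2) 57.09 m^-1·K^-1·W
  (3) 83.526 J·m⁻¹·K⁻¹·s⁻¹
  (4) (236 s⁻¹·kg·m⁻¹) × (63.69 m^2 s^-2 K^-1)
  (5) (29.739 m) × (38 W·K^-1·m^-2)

Expand each in SI base units:
  (1) W·m⁻²·K⁻¹ = J·s⁻¹·m⁻²·K⁻¹ = kg·s⁻³·K⁻¹
  (2) W·m⁻¹·K⁻¹ = J·s⁻¹·m⁻¹·K⁻¹ = kg·m·s⁻³·K⁻¹
  (3) J·s⁻¹·m⁻¹·K⁻¹ = N·m·s⁻¹·m⁻¹·K⁻¹ = kg·m·s⁻³·K⁻¹
  (4) [kg·m⁻¹·s⁻¹] · [m²·s⁻²·K⁻¹] = kg·m·s⁻³·K⁻¹
  (5) [m] · [kg·s⁻³·K⁻¹] = kg·m·s⁻³·K⁻¹
All reduce to kg·m·s⁻³·K⁻¹ except (1), which is kg·s⁻³·K⁻¹.

(1)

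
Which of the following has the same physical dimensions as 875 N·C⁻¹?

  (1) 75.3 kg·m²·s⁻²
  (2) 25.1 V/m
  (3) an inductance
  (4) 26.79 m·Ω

(2)

Reference: N·C⁻¹ = kg·m·s⁻²·(s·A)⁻¹ = kg·m·s⁻³·A⁻¹.
Each option:
  (1) kg·m²·s⁻²
  (2) V·m⁻¹ = J·C⁻¹·m⁻¹ = kg·m·s⁻³·A⁻¹  ← same
  (3) [inductance] = kg·m²·s⁻²·A⁻²
  (4) Ω·m = V·A⁻¹·m = kg·m³·s⁻³·A⁻²
Only (2) matches kg·m·s⁻³·A⁻¹.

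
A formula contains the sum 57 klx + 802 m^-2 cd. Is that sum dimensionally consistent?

Work out the base dimensions of each:
  57 klx:  lx = lm·m⁻² = m⁻²·cd
  802 m^-2 cd:  m⁻²·cd
Both are m⁻²·cd, so they have the same dimensions and can be added.

Yes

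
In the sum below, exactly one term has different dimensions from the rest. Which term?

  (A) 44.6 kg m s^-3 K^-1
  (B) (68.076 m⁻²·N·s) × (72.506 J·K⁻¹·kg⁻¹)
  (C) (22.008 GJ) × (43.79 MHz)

Expand each in SI base units:
  (A) kg·m·s⁻³·K⁻¹
  (B) [kg·m⁻¹·s⁻¹] · [m²·s⁻²·K⁻¹] = kg·m·s⁻³·K⁻¹
  (C) [kg·m²·s⁻²] · [s⁻¹] = kg·m²·s⁻³
All reduce to kg·m·s⁻³·K⁻¹ except (C), which is kg·m²·s⁻³.

(C)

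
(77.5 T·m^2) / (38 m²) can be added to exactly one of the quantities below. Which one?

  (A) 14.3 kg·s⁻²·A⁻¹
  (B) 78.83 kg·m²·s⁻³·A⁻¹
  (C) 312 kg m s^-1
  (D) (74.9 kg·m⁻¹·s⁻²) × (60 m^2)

Reference: [kg·m²·s⁻²·A⁻¹] / [m²] = kg·s⁻²·A⁻¹.
Each option:
  (A) kg·s⁻²·A⁻¹  ← same
  (B) kg·m²·s⁻³·A⁻¹
  (C) kg·m·s⁻¹
  (D) [kg·m⁻¹·s⁻²] · [m²] = kg·m·s⁻²
Only (A) matches kg·s⁻²·A⁻¹.

(A)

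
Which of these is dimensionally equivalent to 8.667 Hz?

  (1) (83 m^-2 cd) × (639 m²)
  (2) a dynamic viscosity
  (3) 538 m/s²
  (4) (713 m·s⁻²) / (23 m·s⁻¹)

(4)

Reference: Hz = s⁻¹.
Each option:
  (1) [m⁻²·cd] · [m²] = cd
  (2) [dynamic viscosity] = kg·m⁻¹·s⁻¹
  (3) m·s⁻²
  (4) [m·s⁻²] / [m·s⁻¹] = s⁻¹  ← same
Only (4) matches s⁻¹.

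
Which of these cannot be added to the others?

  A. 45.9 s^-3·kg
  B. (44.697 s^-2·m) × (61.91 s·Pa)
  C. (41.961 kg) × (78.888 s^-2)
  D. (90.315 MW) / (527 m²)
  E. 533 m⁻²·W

C.

Work out the base dimensions of each:
  A. kg·s⁻³
  B. [m·s⁻²] · [kg·m⁻¹·s⁻¹] = kg·s⁻³
  C. [kg] · [s⁻²] = kg·s⁻²
  D. [kg·m²·s⁻³] / [m²] = kg·s⁻³
  E. W·m⁻² = J·s⁻¹·m⁻² = kg·s⁻³
All reduce to kg·s⁻³ except C., which is kg·s⁻².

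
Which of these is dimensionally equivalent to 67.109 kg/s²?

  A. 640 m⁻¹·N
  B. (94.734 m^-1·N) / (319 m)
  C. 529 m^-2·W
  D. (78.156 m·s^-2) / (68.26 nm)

A.

Reference: kg·s⁻².
Each option:
  A. N·m⁻¹ = kg·m·s⁻²·m⁻¹ = kg·s⁻²  ← same
  B. [kg·s⁻²] / [m] = kg·m⁻¹·s⁻²
  C. W·m⁻² = J·s⁻¹·m⁻² = kg·s⁻³
  D. [m·s⁻²] / [m] = s⁻²
Only A. matches kg·s⁻².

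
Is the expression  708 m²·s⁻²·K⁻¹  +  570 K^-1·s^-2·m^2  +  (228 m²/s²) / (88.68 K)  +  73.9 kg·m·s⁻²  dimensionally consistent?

Expand each in SI base units:
  708 m²·s⁻²·K⁻¹:  m²·s⁻²·K⁻¹
  570 K^-1·s^-2·m^2:  m²·s⁻²·K⁻¹
  (228 m²/s²) / (88.68 K):  [m²·s⁻²] / [K] = m²·s⁻²·K⁻¹
  73.9 kg·m·s⁻²:  kg·m·s⁻²
The terms do not share a single dimension (kg·m·s⁻² vs m²·s⁻²·K⁻¹).

No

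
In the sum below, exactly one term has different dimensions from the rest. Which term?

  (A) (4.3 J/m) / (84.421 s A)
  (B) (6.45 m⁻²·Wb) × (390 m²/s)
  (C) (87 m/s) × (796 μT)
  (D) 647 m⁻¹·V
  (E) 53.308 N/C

(B)

In SI base units:
  (A) [kg·m·s⁻²] / [s·A] = kg·m·s⁻³·A⁻¹
  (B) [kg·s⁻²·A⁻¹] · [m²·s⁻¹] = kg·m²·s⁻³·A⁻¹
  (C) [m·s⁻¹] · [kg·s⁻²·A⁻¹] = kg·m·s⁻³·A⁻¹
  (D) V·m⁻¹ = J·C⁻¹·m⁻¹ = kg·m·s⁻³·A⁻¹
  (E) N·C⁻¹ = kg·m·s⁻²·(s·A)⁻¹ = kg·m·s⁻³·A⁻¹
All reduce to kg·m·s⁻³·A⁻¹ except (B), which is kg·m²·s⁻³·A⁻¹.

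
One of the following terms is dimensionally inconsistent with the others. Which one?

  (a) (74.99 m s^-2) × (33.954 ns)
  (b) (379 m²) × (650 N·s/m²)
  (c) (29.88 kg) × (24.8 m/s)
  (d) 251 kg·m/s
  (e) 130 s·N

In SI base units:
  (a) [m·s⁻²] · [s] = m·s⁻¹
  (b) [m²] · [kg·m⁻¹·s⁻¹] = kg·m·s⁻¹
  (c) [kg] · [m·s⁻¹] = kg·m·s⁻¹
  (d) kg·m·s⁻¹
  (e) N·s = kg·m·s⁻²·s = kg·m·s⁻¹
All reduce to kg·m·s⁻¹ except (a), which is m·s⁻¹.

(a)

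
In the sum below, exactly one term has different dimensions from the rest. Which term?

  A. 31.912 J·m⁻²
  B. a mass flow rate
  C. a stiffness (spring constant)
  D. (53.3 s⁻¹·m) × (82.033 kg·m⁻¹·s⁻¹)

B.

Reduce each to base SI dimensions:
  A. J·m⁻² = N·m·m⁻² = kg·s⁻²
  B. [mass flow rate] = kg·s⁻¹
  C. [stiffness (spring constant)] = kg·s⁻²
  D. [m·s⁻¹] · [kg·m⁻¹·s⁻¹] = kg·s⁻²
All reduce to kg·s⁻² except B., which is kg·s⁻¹.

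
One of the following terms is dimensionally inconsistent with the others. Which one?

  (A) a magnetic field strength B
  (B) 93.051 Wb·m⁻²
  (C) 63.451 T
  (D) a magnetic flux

Work out the base dimensions of each:
  (A) [magnetic field strength B] = kg·s⁻²·A⁻¹
  (B) Wb·m⁻² = V·s·m⁻² = kg·s⁻²·A⁻¹
  (C) T = Wb·m⁻² = kg·s⁻²·A⁻¹
  (D) [magnetic flux] = kg·m²·s⁻²·A⁻¹
All reduce to kg·s⁻²·A⁻¹ except (D), which is kg·m²·s⁻²·A⁻¹.

(D)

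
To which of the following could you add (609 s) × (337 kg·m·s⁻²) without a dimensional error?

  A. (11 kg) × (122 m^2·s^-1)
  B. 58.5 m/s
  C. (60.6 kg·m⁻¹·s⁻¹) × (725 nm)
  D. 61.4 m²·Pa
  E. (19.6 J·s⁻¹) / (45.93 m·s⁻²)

Reference: [s] · [kg·m·s⁻²] = kg·m·s⁻¹.
Each option:
  A. [kg] · [m²·s⁻¹] = kg·m²·s⁻¹
  B. m·s⁻¹
  C. [kg·m⁻¹·s⁻¹] · [m] = kg·s⁻¹
  D. Pa·m² = N·m⁻²·m² = kg·m·s⁻²
  E. [kg·m²·s⁻³] / [m·s⁻²] = kg·m·s⁻¹  ← same
Only E. matches kg·m·s⁻¹.

E.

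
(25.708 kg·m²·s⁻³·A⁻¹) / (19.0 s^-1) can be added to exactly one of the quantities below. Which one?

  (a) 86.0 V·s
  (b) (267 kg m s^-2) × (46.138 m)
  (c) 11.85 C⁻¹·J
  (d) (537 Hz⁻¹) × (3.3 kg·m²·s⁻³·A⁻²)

(a)

Reference: [kg·m²·s⁻³·A⁻¹] / [s⁻¹] = kg·m²·s⁻²·A⁻¹.
Each option:
  (a) V·s = J·C⁻¹·s = kg·m²·s⁻²·A⁻¹  ← same
  (b) [kg·m·s⁻²] · [m] = kg·m²·s⁻²
  (c) J·C⁻¹ = N·m·(s·A)⁻¹ = kg·m²·s⁻³·A⁻¹
  (d) [s] · [kg·m²·s⁻³·A⁻²] = kg·m²·s⁻²·A⁻²
Only (a) matches kg·m²·s⁻²·A⁻¹.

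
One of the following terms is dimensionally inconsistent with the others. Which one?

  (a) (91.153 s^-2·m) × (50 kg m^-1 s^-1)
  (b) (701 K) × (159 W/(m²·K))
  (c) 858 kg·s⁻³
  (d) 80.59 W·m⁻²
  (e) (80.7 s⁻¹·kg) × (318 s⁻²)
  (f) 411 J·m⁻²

(f)

Work out the base dimensions of each:
  (a) [m·s⁻²] · [kg·m⁻¹·s⁻¹] = kg·s⁻³
  (b) [K] · [kg·s⁻³·K⁻¹] = kg·s⁻³
  (c) kg·s⁻³
  (d) W·m⁻² = J·s⁻¹·m⁻² = kg·s⁻³
  (e) [kg·s⁻¹] · [s⁻²] = kg·s⁻³
  (f) J·m⁻² = N·m·m⁻² = kg·s⁻²
All reduce to kg·s⁻³ except (f), which is kg·s⁻².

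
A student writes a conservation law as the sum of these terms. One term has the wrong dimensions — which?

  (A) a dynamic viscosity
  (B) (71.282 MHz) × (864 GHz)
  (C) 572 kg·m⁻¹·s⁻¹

(B)

Expand each in SI base units:
  (A) [dynamic viscosity] = kg·m⁻¹·s⁻¹
  (B) [s⁻¹] · [s⁻¹] = s⁻²
  (C) kg·m⁻¹·s⁻¹
All reduce to kg·m⁻¹·s⁻¹ except (B), which is s⁻².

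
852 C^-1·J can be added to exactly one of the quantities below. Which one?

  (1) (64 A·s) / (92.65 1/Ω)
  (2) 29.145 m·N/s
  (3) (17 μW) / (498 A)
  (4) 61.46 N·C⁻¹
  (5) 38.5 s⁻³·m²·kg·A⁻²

(3)

Reference: J·C⁻¹ = N·m·(s·A)⁻¹ = kg·m²·s⁻³·A⁻¹.
Each option:
  (1) [s·A] / [kg⁻¹·m⁻²·s³·A²] = kg·m²·s⁻²·A⁻¹
  (2) N·m·s⁻¹ = kg·m·s⁻²·m·s⁻¹ = kg·m²·s⁻³
  (3) [kg·m²·s⁻³] / [A] = kg·m²·s⁻³·A⁻¹  ← same
  (4) N·C⁻¹ = kg·m·s⁻²·(s·A)⁻¹ = kg·m·s⁻³·A⁻¹
  (5) kg·m²·s⁻³·A⁻²
Only (3) matches kg·m²·s⁻³·A⁻¹.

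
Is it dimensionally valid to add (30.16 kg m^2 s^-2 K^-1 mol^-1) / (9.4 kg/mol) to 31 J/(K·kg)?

Yes

Dimensions:
  (30.16 kg m^2 s^-2 K^-1 mol^-1) / (9.4 kg/mol):  [kg·m²·s⁻²·K⁻¹·mol⁻¹] / [kg·mol⁻¹] = m²·s⁻²·K⁻¹
  31 J/(K·kg):  J·kg⁻¹·K⁻¹ = N·m·kg⁻¹·K⁻¹ = m²·s⁻²·K⁻¹
Both are m²·s⁻²·K⁻¹, so they have the same dimensions and can be added.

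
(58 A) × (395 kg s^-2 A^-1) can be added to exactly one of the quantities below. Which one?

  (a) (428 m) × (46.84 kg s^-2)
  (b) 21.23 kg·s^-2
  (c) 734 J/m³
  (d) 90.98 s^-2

Reference: [A] · [kg·s⁻²·A⁻¹] = kg·s⁻².
Each option:
  (a) [m] · [kg·s⁻²] = kg·m·s⁻²
  (b) kg·s⁻²  ← same
  (c) J·m⁻³ = N·m·m⁻³ = kg·m⁻¹·s⁻²
  (d) s⁻²
Only (b) matches kg·s⁻².

(b)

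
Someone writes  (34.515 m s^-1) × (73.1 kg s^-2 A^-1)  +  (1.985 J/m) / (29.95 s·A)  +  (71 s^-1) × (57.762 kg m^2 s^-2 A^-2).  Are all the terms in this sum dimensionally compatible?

No

Expand each in SI base units:
  (34.515 m s^-1) × (73.1 kg s^-2 A^-1):  [m·s⁻¹] · [kg·s⁻²·A⁻¹] = kg·m·s⁻³·A⁻¹
  (1.985 J/m) / (29.95 s·A):  [kg·m·s⁻²] / [s·A] = kg·m·s⁻³·A⁻¹
  (71 s^-1) × (57.762 kg m^2 s^-2 A^-2):  [s⁻¹] · [kg·m²·s⁻²·A⁻²] = kg·m²·s⁻³·A⁻²
The terms do not share a single dimension (kg·m²·s⁻³·A⁻² vs kg·m·s⁻³·A⁻¹).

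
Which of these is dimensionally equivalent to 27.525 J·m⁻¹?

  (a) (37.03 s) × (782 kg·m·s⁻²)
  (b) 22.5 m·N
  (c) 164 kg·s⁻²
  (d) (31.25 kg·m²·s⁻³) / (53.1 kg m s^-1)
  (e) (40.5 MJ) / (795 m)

(e)

Reference: J·m⁻¹ = N·m·m⁻¹ = kg·m·s⁻².
Each option:
  (a) [s] · [kg·m·s⁻²] = kg·m·s⁻¹
  (b) N·m = kg·m·s⁻²·m = kg·m²·s⁻²
  (c) kg·s⁻²
  (d) [kg·m²·s⁻³] / [kg·m·s⁻¹] = m·s⁻²
  (e) [kg·m²·s⁻²] / [m] = kg·m·s⁻²  ← same
Only (e) matches kg·m·s⁻².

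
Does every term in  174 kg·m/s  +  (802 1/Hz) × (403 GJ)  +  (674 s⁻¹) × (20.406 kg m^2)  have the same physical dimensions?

Dimensions:
  174 kg·m/s:  kg·m·s⁻¹
  (802 1/Hz) × (403 GJ):  [s] · [kg·m²·s⁻²] = kg·m²·s⁻¹
  (674 s⁻¹) × (20.406 kg m^2):  [s⁻¹] · [kg·m²] = kg·m²·s⁻¹
The terms do not share a single dimension (kg·m²·s⁻¹ vs kg·m·s⁻¹).

No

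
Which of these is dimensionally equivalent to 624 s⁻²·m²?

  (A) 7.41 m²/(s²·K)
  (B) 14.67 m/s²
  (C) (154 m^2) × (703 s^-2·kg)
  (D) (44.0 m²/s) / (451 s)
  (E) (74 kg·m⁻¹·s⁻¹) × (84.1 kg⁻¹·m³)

(D)

Reference: m²·s⁻².
Each option:
  (A) m²·s⁻²·K⁻¹
  (B) m·s⁻²
  (C) [m²] · [kg·s⁻²] = kg·m²·s⁻²
  (D) [m²·s⁻¹] / [s] = m²·s⁻²  ← same
  (E) [kg·m⁻¹·s⁻¹] · [kg⁻¹·m³] = m²·s⁻¹
Only (D) matches m²·s⁻².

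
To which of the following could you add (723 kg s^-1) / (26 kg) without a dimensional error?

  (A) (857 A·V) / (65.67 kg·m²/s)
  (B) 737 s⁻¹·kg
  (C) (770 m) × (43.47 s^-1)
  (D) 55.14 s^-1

(D)

Reference: [kg·s⁻¹] / [kg] = s⁻¹.
Each option:
  (A) [kg·m²·s⁻³] / [kg·m²·s⁻¹] = s⁻²
  (B) kg·s⁻¹
  (C) [m] · [s⁻¹] = m·s⁻¹
  (D) s⁻¹  ← same
Only (D) matches s⁻¹.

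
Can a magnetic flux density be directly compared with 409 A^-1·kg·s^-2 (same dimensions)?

Yes

Work out the base dimensions of each:
  a magnetic flux density:  [magnetic flux density] = kg·s⁻²·A⁻¹
  409 A^-1·kg·s^-2:  kg·s⁻²·A⁻¹
Both are kg·s⁻²·A⁻¹, so they have the same dimensions and can be added.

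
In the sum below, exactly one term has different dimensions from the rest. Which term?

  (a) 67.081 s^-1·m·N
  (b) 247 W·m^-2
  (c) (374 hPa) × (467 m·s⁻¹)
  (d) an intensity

(a)

Work out the base dimensions of each:
  (a) N·m·s⁻¹ = kg·m·s⁻²·m·s⁻¹ = kg·m²·s⁻³
  (b) W·m⁻² = J·s⁻¹·m⁻² = kg·s⁻³
  (c) [kg·m⁻¹·s⁻²] · [m·s⁻¹] = kg·s⁻³
  (d) [intensity] = kg·s⁻³
All reduce to kg·s⁻³ except (a), which is kg·m²·s⁻³.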